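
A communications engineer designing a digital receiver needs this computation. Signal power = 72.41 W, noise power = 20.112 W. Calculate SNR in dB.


SNR in decibels:
SNR = 10 * log10(Ps / Pn)
    = 10 * log10(72.41 / 20.112)
    = 10 * log10(3.6003)
    = 10 * 0.5563
    = 5.56 dB

5.56 dB


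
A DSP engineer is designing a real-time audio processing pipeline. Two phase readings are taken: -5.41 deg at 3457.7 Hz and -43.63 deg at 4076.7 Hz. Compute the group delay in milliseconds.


Group delay from phase difference:
tau = -d(phi)/d(omega)
d(phi) = -38.22 deg = -0.667065 rad
d(omega) = 2*pi*(4076.7 - 3457.7) = 3889.2917 rad/s
tau = -(-0.667065) / 3889.2917
    = 0.1715 ms

0.1715 ms


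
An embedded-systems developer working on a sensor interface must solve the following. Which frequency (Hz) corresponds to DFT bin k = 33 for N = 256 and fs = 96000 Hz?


Frequency of DFT bin k:
f_k = k * fs / N
    = 33 * 96000 / 256
    = 3168000 / 256
    = 12375.0 Hz

12375.0 Hz


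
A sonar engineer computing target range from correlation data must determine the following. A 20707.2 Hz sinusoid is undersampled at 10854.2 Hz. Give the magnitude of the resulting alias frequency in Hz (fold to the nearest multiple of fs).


Compute the nearest integer multiple of fs to the signal:
n = round(20707.2 / 10854.2) = 2
f_alias = |20707.2 - 2 * 10854.2|
        = |20707.2 - 21708.4|
        = 1001.2 Hz

1001.2


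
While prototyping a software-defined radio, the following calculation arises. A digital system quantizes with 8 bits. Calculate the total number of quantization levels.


Number of quantization levels = 2^N
= 2^8
= 256

256


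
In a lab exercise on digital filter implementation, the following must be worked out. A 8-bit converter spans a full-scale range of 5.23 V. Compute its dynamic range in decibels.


Dynamic range from full-scale to LSB:
V_min = V_max / 2^bits = 5.23 / 2^8
DR = 20 * log10(V_max / V_min)
   = 20 * log10(2^8)
   = 20 * 8 * log10(2)
   = 48.16 dB

48.16 dB


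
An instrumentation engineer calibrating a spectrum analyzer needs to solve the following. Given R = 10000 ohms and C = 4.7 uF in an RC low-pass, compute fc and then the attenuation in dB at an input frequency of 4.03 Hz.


Step 1 — cutoff frequency:
fc = 1 / (2*pi*R*C)
C = 4.7 uF = 4.7e-06 F
fc = 1 / (2*pi*10000*4.7e-06)
   = 3.38628 Hz

Step 2 — magnitude at f = 4.03 Hz:
|H(f)| = 1 / sqrt(1 + (f/fc)^2)
f/fc = 4.03 / 3.38628 = 1.190097
|H| = 1 / sqrt(1 + 1.416331) = 0.6433122
|H|_dB = 20*log10(0.6433122) = -3.83 dB

fc = 3.38628 Hz; |H(4.03 Hz)| = -3.83 dB


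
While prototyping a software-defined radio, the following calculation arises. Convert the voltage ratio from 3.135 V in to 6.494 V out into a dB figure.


Voltage gain in dB:
G = 20 * log10(Vout / Vin)
  = 20 * log10(6.494 / 3.135)
  = 20 * log10(2.071451)
  = 20 * 0.316275
  = 6.33 dB

6.33 dB


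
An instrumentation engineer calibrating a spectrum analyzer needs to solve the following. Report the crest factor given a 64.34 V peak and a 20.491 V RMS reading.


Crest factor is the ratio of peak to RMS:
CF = V_peak / V_rms
   = 64.34 / 20.491
   = 3.1399

3.1399


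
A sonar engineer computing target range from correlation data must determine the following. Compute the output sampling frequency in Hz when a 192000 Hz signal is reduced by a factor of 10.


Decimation reduces the sample rate:
fs_out = fs_in / M
       = 192000 / 10
       = 19200.0 Hz

19200.0 Hz


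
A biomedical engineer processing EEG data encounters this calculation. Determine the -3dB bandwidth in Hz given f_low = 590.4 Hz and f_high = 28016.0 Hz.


Bandwidth is the difference of -3dB frequencies:
BW = f_high - f_low
   = 28016.0 - 590.4
   = 27425.6 Hz

27425.6 Hz


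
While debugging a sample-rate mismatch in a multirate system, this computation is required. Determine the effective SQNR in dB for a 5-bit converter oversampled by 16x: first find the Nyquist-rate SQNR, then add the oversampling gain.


Step 1 — baseline SQNR at Nyquist:
SQNR_base = 6.02*N + 1.76
          = 6.02*5 + 1.76
          = 31.86 dB

Step 2 — oversampling processing gain:
G = 10*log10(OSR) = 10*log10(16) = 12.04 dB

Step 3 — total:
SQNR_total = 31.86 + 12.04 = 43.9 dB

Base SQNR = 31.86 dB; oversampled SQNR = 43.9 dB


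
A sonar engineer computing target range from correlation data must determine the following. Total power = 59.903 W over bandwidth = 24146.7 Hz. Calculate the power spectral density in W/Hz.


Power spectral density:
PSD = P / BW
    = 59.903 / 24146.7
    = 0.00248079 W/Hz

0.00248079 W/Hz


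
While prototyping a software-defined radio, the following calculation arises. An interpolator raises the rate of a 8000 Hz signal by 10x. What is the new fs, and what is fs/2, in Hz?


Step 1 — output sample rate after interpolation by L:
fs_out = L * fs_in = 10 * 8000 = 80000 Hz

Step 2 — Nyquist frequency of the output stream:
f_Nyq = fs_out / 2 = 80000 / 2 = 40000.0 Hz

fs_out = 80000 Hz; f_Nyquist = 40000.0 Hz


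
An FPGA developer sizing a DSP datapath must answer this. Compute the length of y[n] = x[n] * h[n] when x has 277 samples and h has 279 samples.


Linear convolution output length:
L = N + M - 1
  = 277 + 279 - 1
  = 555 samples

555


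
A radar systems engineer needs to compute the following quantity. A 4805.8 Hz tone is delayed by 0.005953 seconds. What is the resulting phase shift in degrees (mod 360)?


Phase shift from frequency and time delay:
phi = 360 * f * t_delay
    = 360 * 4805.8 * 0.005953
    = 10299.21 degrees
    mod 360 = 219.21 degrees

219.21 degrees


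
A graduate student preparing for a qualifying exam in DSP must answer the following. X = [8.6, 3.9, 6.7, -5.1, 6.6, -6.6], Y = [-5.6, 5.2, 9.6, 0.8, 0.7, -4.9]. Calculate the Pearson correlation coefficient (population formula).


Pearson correlation coefficient (population):
r = cov(X,Y) / (std(X) * std(Y))
Mean X = 2.35, Mean Y = 0.9667
Cov(X,Y) = 9.281667
Std(X) = 5.972925, Std(Y) = 5.324367
r = 0.2919

0.2919


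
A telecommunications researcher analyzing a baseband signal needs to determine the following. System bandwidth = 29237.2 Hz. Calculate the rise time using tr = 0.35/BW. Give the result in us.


Rise time from bandwidth relationship:
tr = 0.35 / BW
   = 0.35 / 29237.2
   = 1.197105058e-05 s
   = 11.9711 us

11.9711 us


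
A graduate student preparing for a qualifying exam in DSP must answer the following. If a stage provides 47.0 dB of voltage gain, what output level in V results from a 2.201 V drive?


Output voltage from dB gain:
V_out = V_in * 10^(gain_dB / 20)
      = 2.201 * 10^(47.0 / 20)
      = 2.201 * 223.872114
      = 492.7425 V

492.7425 V


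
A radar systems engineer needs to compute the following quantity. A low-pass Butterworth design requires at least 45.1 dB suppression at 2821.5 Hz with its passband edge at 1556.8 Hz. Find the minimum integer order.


Butterworth filter order formula:
n = log10(10^(A/10) - 1) / (2 * log10(f_stop/f_pass))
10^(45.1/10) - 1 = 32358.3657
f_stop/f_pass = 2821.5 / 1556.8 = 1.8124
n = 8.7319 -> ceil = 9

9


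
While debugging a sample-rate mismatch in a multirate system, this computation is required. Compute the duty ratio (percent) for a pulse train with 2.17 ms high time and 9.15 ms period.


Duty cycle as a percentage:
DC = (t_on / T) * 100
   = (2.17 / 9.15) * 100
   = 0.237158 * 100
   = 23.72 %

23.72 %


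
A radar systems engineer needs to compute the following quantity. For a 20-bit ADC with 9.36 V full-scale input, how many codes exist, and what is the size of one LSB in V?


Step 1 — number of quantization levels:
L = 2^N = 2^20 = 1048576

Step 2 — LSB step size:
delta = Vfs / L
      = 9.36 / 1048576
      = 8.93e-06 V

Levels = 1048576; step size = 8.93e-06 V


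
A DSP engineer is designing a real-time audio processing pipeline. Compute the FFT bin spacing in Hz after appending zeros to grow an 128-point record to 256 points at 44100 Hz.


Frequency resolution after zero-padding:
N_padded = 128 * 2 = 256
df = fs / N_padded
   = 44100 / 256
   = 172.2656 Hz

172.2656 Hz


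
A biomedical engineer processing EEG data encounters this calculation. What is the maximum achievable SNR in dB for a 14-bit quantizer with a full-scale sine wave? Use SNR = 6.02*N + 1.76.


Theoretical SNR for a full-scale sinusoid:
SNR = 6.02 * N + 1.76
    = 6.02 * 14 + 1.76
    = 84.28 + 1.76
    = 86.04 dB

86.04 dB


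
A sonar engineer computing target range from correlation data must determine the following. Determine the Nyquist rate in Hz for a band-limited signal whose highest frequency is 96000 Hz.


The Nyquist rate is twice the maximum frequency component.
fs_min = 2 * fmax
      = 2 * 96000
      = 192000 Hz

192000


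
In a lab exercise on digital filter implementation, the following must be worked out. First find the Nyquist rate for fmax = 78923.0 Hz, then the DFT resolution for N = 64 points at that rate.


Step 1 — Nyquist sampling rate:
fs = 2 * fmax = 2 * 78923.0 = 157846.0 Hz

Step 2 — DFT bin spacing:
df = fs / N = 157846.0 / 64 = 2466.3438 Hz

2466.3438 Hz


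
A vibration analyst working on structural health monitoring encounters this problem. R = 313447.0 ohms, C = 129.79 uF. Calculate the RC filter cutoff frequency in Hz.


Cutoff frequency of a first-order RC filter:
fc = 1 / (2 * pi * R * C)
C = 129.79 uF = 0.00012979 F
fc = 1 / (2 * pi * 313447.0 * 0.00012979)
   = 1 / 255.61434247449
   = 0.003912 Hz

0.003912 Hz


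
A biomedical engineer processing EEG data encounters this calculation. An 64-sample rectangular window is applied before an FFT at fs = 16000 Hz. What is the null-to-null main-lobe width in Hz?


Main lobe width for a rectangular window:
Width = 2 * fs / N
      = 2 * 16000 / 64
      = 32000 / 64
      = 500.0 Hz

500.0 Hz


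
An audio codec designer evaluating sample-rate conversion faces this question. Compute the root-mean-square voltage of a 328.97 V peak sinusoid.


RMS voltage for a sinusoidal waveform:
V_rms = V_peak / sqrt(2)
      = 328.97 / 1.414214
      = 232.617 V

232.617 V


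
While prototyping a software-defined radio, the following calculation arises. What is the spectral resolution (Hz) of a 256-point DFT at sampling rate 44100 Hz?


DFT frequency resolution:
df = fs / N
   = 44100 / 256
   = 172.2656 Hz

172.2656 Hz


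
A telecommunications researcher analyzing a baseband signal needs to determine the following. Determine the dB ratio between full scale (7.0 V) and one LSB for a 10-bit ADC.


Dynamic range from full-scale to LSB:
V_min = V_max / 2^bits = 7.0 / 2^10
DR = 20 * log10(V_max / V_min)
   = 20 * log10(2^10)
   = 20 * 10 * log10(2)
   = 60.21 dB

60.21 dB


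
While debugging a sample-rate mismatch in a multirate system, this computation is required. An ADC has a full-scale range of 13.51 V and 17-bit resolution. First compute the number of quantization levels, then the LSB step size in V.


Step 1 — number of quantization levels:
L = 2^N = 2^17 = 131072

Step 2 — LSB step size:
delta = Vfs / L
      = 13.51 / 131072
      = 0.00010307 V

Levels = 131072; step size = 0.00010307 V


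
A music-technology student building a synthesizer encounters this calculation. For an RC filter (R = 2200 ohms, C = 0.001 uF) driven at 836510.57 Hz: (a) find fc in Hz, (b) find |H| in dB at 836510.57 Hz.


Step 1 — cutoff frequency:
fc = 1 / (2*pi*R*C)
C = 0.001 uF = 1e-09 F
fc = 1 / (2*pi*2200*1e-09)
   = 72343.156 Hz

Step 2 — magnitude at f = 836510.57 Hz:
|H(f)| = 1 / sqrt(1 + (f/fc)^2)
f/fc = 836510.57 / 72343.156 = 11.563092
|H| = 1 / sqrt(1 + 133.705097) = 0.0861605
|H|_dB = 20*log10(0.0861605) = -21.29 dB

fc = 72343.156 Hz; |H(836510.57 Hz)| = -21.29 dB


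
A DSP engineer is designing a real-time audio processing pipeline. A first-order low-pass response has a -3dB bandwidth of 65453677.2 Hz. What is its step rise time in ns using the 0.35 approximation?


Rise time from bandwidth relationship:
tr = 0.35 / BW
   = 0.35 / 65453677.2
   = 5.347293154e-09 s
   = 5.3473 ns

5.3473 ns


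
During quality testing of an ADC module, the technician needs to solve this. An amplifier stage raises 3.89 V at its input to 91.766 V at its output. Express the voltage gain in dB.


Voltage gain in dB:
G = 20 * log10(Vout / Vin)
  = 20 * log10(91.766 / 3.89)
  = 20 * log10(23.590231)
  = 20 * 1.372732
  = 27.45 dB

27.45 dB


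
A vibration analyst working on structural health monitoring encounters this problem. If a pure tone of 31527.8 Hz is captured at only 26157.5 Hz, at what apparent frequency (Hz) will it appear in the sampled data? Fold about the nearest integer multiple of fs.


Compute the nearest integer multiple of fs to the signal:
n = round(31527.8 / 26157.5) = 1
f_alias = |31527.8 - 1 * 26157.5|
        = |31527.8 - 26157.5|
        = 5370.3 Hz

5370.3


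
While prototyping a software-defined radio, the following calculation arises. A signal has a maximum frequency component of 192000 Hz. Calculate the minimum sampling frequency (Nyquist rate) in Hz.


The Nyquist rate is twice the maximum frequency component.
fs_min = 2 * fmax
      = 2 * 192000
      = 384000 Hz

384000


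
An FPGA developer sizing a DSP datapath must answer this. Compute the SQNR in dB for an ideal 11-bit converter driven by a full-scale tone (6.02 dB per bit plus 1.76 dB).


Theoretical SNR for a full-scale sinusoid:
SNR = 6.02 * N + 1.76
    = 6.02 * 11 + 1.76
    = 66.22 + 1.76
    = 67.98 dB

67.98 dB


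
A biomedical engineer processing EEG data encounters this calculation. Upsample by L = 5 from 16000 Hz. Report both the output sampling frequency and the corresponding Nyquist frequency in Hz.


Step 1 — output sample rate after interpolation by L:
fs_out = L * fs_in = 5 * 16000 = 80000 Hz

Step 2 — Nyquist frequency of the output stream:
f_Nyq = fs_out / 2 = 80000 / 2 = 40000.0 Hz

fs_out = 80000 Hz; f_Nyquist = 40000.0 Hz


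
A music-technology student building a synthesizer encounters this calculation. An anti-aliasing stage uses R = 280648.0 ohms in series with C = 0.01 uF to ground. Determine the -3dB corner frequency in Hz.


Cutoff frequency of a first-order RC filter:
fc = 1 / (2 * pi * R * C)
C = 0.01 uF = 1e-08 F
fc = 1 / (2 * pi * 280648.0 * 1e-08)
   = 1 / 0.017633633900893
   = 56.709808 Hz

56.709808 Hz


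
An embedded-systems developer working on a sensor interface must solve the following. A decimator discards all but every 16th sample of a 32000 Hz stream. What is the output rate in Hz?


Decimation reduces the sample rate:
fs_out = fs_in / M
       = 32000 / 16
       = 2000.0 Hz

2000.0 Hz


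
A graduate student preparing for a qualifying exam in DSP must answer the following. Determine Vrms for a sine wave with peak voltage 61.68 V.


RMS voltage for a sinusoidal waveform:
V_rms = V_peak / sqrt(2)
      = 61.68 / 1.414214
      = 43.614 V

43.614 V


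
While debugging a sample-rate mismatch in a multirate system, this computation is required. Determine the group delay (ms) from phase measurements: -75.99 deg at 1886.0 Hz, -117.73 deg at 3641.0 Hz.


Group delay from phase difference:
tau = -d(phi)/d(omega)
d(phi) = -41.74 deg = -0.7285 rad
d(omega) = 2*pi*(3641.0 - 1886.0) = 11026.9902 rad/s
tau = -(-0.7285) / 11026.9902
    = 0.0661 ms

0.0661 ms


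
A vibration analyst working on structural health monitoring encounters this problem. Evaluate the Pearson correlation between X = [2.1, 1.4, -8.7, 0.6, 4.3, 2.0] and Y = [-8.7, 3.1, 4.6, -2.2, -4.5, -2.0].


Pearson correlation coefficient (population):
r = cov(X,Y) / (std(X) * std(Y))
Mean X = 0.2833, Mean Y = -1.6167
Cov(X,Y) = -12.645278
Std(X) = 4.171897, Std(Y) = 4.469682
r = -0.6781

-0.6781


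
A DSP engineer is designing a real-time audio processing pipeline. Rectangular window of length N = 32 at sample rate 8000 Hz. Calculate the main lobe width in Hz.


Main lobe width for a rectangular window:
Width = 2 * fs / N
      = 2 * 8000 / 32
      = 16000 / 32
      = 500.0 Hz

500.0 Hz


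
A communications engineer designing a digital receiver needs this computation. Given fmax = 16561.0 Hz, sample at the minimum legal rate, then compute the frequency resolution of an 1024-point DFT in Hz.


Step 1 — Nyquist sampling rate:
fs = 2 * fmax = 2 * 16561.0 = 33122.0 Hz

Step 2 — DFT bin spacing:
df = fs / N = 33122.0 / 1024 = 32.3457 Hz

32.3457 Hz


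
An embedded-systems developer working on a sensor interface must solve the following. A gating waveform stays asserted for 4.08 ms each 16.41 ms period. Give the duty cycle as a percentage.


Duty cycle as a percentage:
DC = (t_on / T) * 100
   = (4.08 / 16.41) * 100
   = 0.248629 * 100
   = 24.86 %

24.86 %


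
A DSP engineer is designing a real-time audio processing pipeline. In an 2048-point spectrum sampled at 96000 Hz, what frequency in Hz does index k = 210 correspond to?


Frequency of DFT bin k:
f_k = k * fs / N
    = 210 * 96000 / 2048
    = 20160000 / 2048
    = 9843.75 Hz

9843.75 Hz


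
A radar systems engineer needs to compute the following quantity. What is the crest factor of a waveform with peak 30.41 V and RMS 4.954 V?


Crest factor is the ratio of peak to RMS:
CF = V_peak / V_rms
   = 30.41 / 4.954
   = 6.1385

6.1385


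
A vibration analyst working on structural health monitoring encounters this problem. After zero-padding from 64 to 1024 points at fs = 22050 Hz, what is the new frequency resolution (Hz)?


Frequency resolution after zero-padding:
N_padded = 64 * 16 = 1024
df = fs / N_padded
   = 22050 / 1024
   = 21.5332 Hz

21.5332 Hz


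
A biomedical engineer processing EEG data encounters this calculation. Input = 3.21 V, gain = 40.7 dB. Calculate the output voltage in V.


Output voltage from dB gain:
V_out = V_in * 10^(gain_dB / 20)
      = 3.21 * 10^(40.7 / 20)
      = 3.21 * 108.392691
      = 347.9405 V

347.9405 V


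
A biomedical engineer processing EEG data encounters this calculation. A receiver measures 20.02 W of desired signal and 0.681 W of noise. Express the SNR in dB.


SNR in decibels:
SNR = 10 * log10(Ps / Pn)
    = 10 * log10(20.02 / 0.681)
    = 10 * log10(29.3979)
    = 10 * 1.4683
    = 14.68 dB

14.68 dB


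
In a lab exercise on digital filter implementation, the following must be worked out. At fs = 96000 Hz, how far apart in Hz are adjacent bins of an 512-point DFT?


DFT frequency resolution:
df = fs / N
   = 96000 / 512
   = 187.5 Hz

187.5 Hz


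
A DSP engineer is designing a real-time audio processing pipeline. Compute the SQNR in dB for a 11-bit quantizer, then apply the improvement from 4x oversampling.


Step 1 — baseline SQNR at Nyquist:
SQNR_base = 6.02*N + 1.76
          = 6.02*11 + 1.76
          = 67.98 dB

Step 2 — oversampling processing gain:
G = 10*log10(OSR) = 10*log10(4) = 6.02 dB

Step 3 — total:
SQNR_total = 67.98 + 6.02 = 74.0 dB

Base SQNR = 67.98 dB; oversampled SQNR = 74.0 dB


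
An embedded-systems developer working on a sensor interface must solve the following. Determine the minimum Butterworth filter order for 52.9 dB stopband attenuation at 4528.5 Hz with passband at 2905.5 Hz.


Butterworth filter order formula:
n = log10(10^(A/10) - 1) / (2 * log10(f_stop/f_pass))
10^(52.9/10) - 1 = 194983.46
f_stop/f_pass = 4528.5 / 2905.5 = 1.5586
n = 13.7236 -> ceil = 14

14


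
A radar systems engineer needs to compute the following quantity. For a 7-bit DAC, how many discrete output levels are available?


Number of quantization levels = 2^N
= 2^7
= 128

128


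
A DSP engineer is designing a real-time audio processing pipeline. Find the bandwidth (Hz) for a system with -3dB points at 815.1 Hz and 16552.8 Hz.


Bandwidth is the difference of -3dB frequencies:
BW = f_high - f_low
   = 16552.8 - 815.1
   = 15737.7 Hz

15737.7 Hz


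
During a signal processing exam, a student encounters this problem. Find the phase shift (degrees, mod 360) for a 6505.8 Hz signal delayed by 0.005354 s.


Phase shift from frequency and time delay:
phi = 360 * f * t_delay
    = 360 * 6505.8 * 0.005354
    = 12539.54 degrees
    mod 360 = 299.54 degrees

299.54 degrees


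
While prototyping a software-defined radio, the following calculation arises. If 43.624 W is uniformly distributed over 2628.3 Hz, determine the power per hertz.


Power spectral density:
PSD = P / BW
    = 43.624 / 2628.3
    = 0.0165978 W/Hz

0.0165978 W/Hz


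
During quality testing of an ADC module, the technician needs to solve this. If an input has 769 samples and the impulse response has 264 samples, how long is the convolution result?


Linear convolution output length:
L = N + M - 1
  = 769 + 264 - 1
  = 1032 samples

1032


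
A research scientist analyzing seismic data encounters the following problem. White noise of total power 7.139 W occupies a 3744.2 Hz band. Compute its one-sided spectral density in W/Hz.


Power spectral density:
PSD = P / BW
    = 7.139 / 3744.2
    = 0.00190668 W/Hz

0.00190668 W/Hz


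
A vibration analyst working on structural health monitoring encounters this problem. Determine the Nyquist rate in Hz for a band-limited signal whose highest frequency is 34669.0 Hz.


The Nyquist rate is twice the maximum frequency component.
fs_min = 2 * fmax
      = 2 * 34669.0
      = 69338.0 Hz

69338.0


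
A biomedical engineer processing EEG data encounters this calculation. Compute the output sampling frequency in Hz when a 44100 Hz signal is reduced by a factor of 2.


Decimation reduces the sample rate:
fs_out = fs_in / M
       = 44100 / 2
       = 22050.0 Hz

22050.0 Hz


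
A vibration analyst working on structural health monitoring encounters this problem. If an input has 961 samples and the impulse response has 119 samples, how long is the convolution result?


Linear convolution output length:
L = N + M - 1
  = 961 + 119 - 1
  = 1079 samples

1079


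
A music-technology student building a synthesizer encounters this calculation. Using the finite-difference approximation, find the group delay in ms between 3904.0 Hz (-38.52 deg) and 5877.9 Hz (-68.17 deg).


Group delay from phase difference:
tau = -d(phi)/d(omega)
d(phi) = -29.65 deg = -0.51749 rad
d(omega) = 2*pi*(5877.9 - 3904.0) = 12402.3795 rad/s
tau = -(-0.51749) / 12402.3795
    = 0.0417 ms

0.0417 ms


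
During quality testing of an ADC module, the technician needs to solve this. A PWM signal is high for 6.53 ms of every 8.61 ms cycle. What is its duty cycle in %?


Duty cycle as a percentage:
DC = (t_on / T) * 100
   = (6.53 / 8.61) * 100
   = 0.75842 * 100
   = 75.84 %

75.84 %


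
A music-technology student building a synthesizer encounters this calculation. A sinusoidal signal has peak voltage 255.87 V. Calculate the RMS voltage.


RMS voltage for a sinusoidal waveform:
V_rms = V_peak / sqrt(2)
      = 255.87 / 1.414214
      = 180.927 V

180.927 V


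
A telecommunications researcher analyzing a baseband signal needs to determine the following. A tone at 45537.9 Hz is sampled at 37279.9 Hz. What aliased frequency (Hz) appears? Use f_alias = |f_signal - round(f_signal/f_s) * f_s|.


Compute the nearest integer multiple of fs to the signal:
n = round(45537.9 / 37279.9) = 1
f_alias = |45537.9 - 1 * 37279.9|
        = |45537.9 - 37279.9|
        = 8258.0 Hz

8258.0


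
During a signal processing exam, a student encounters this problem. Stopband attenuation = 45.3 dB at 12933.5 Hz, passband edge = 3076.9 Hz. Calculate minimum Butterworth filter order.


Butterworth filter order formula:
n = log10(10^(A/10) - 1) / (2 * log10(f_stop/f_pass))
10^(45.3/10) - 1 = 33883.4156
f_stop/f_pass = 12933.5 / 3076.9 = 4.2034
n = 3.6321 -> ceil = 4

4


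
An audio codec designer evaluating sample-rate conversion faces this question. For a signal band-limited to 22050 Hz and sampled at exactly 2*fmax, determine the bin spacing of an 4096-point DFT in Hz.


Step 1 — Nyquist sampling rate:
fs = 2 * fmax = 2 * 22050 = 44100 Hz

Step 2 — DFT bin spacing:
df = fs / N = 44100 / 4096 = 10.7666 Hz

10.7666 Hz


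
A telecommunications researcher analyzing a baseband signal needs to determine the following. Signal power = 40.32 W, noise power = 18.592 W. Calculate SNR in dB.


SNR in decibels:
SNR = 10 * log10(Ps / Pn)
    = 10 * log10(40.32 / 18.592)
    = 10 * log10(2.1687)
    = 10 * 0.3362
    = 3.36 dB

3.36 dB


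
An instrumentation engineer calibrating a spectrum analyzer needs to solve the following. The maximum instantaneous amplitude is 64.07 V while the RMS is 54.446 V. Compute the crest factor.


Crest factor is the ratio of peak to RMS:
CF = V_peak / V_rms
   = 64.07 / 54.446
   = 1.1768

1.1768


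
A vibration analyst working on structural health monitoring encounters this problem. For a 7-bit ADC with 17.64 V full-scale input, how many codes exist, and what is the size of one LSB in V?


Step 1 — number of quantization levels:
L = 2^N = 2^7 = 128

Step 2 — LSB step size:
delta = Vfs / L
      = 17.64 / 128
      = 0.1378125 V

Levels = 128; step size = 0.1378125 V


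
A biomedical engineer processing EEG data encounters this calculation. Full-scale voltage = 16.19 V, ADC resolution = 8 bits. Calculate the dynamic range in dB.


Dynamic range from full-scale to LSB:
V_min = V_max / 2^bits = 16.19 / 2^8
DR = 20 * log10(V_max / V_min)
   = 20 * log10(2^8)
   = 20 * 8 * log10(2)
   = 48.16 dB

48.16 dB


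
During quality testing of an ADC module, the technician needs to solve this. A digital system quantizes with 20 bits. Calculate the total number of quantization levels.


Number of quantization levels = 2^N
= 2^20
= 1048576

1048576


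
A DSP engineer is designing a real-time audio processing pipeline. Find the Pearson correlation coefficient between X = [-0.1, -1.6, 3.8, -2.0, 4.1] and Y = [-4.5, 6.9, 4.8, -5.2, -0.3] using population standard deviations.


Pearson correlation coefficient (population):
r = cov(X,Y) / (std(X) * std(Y))
Mean X = 0.84, Mean Y = 0.34
Cov(X,Y) = 3.0784
Std(X) = 2.618855, Std(Y) = 4.84669
r = 0.2425

0.2425


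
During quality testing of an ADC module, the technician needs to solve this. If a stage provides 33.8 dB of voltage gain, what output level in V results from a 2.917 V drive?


Output voltage from dB gain:
V_out = V_in * 10^(gain_dB / 20)
      = 2.917 * 10^(33.8 / 20)
      = 2.917 * 48.977882
      = 142.8685 V

142.8685 V


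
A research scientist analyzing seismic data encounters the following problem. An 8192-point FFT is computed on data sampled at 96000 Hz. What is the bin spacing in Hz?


DFT frequency resolution:
df = fs / N
   = 96000 / 8192
   = 11.7188 Hz

11.7188 Hz


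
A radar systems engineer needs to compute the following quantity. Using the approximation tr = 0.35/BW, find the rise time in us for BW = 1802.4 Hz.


Rise time from bandwidth relationship:
tr = 0.35 / BW
   = 0.35 / 1802.4
   = 0.0001941855304 s
   = 194.1855 us

194.1855 us


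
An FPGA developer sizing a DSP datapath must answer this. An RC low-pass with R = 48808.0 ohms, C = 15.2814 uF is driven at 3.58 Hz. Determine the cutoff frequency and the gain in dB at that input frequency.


Step 1 — cutoff frequency:
fc = 1 / (2*pi*R*C)
C = 15.2814 uF = 1.52814e-05 F
fc = 1 / (2*pi*48808.0*1.52814e-05)
   = 0.213386 Hz

Step 2 — magnitude at f = 3.58 Hz:
|H(f)| = 1 / sqrt(1 + (f/fc)^2)
f/fc = 3.58 / 0.213386 = 16.777108
|H| = 1 / sqrt(1 + 281.471353) = 0.0594994
|H|_dB = 20*log10(0.0594994) = -24.51 dB

fc = 0.213386 Hz; |H(3.58 Hz)| = -24.51 dB


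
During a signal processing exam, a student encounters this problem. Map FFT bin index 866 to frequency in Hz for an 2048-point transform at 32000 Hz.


Frequency of DFT bin k:
f_k = k * fs / N
    = 866 * 32000 / 2048
    = 27712000 / 2048
    = 13531.25 Hz

13531.25 Hz


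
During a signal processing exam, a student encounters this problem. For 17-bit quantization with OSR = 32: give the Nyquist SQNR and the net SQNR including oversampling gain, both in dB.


Step 1 — baseline SQNR at Nyquist:
SQNR_base = 6.02*N + 1.76
          = 6.02*17 + 1.76
          = 104.1 dB

Step 2 — oversampling processing gain:
G = 10*log10(OSR) = 10*log10(32) = 15.05 dB

Step 3 — total:
SQNR_total = 104.1 + 15.05 = 119.15 dB

Base SQNR = 104.1 dB; oversampled SQNR = 119.15 dB


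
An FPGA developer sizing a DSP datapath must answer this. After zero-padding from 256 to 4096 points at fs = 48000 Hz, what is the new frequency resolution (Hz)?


Frequency resolution after zero-padding:
N_padded = 256 * 16 = 4096
df = fs / N_padded
   = 48000 / 4096
   = 11.7188 Hz

11.7188 Hz


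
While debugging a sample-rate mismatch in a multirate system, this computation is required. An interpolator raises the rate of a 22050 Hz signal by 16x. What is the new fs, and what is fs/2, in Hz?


Step 1 — output sample rate after interpolation by L:
fs_out = L * fs_in = 16 * 22050 = 352800 Hz

Step 2 — Nyquist frequency of the output stream:
f_Nyq = fs_out / 2 = 352800 / 2 = 176400.0 Hz

fs_out = 352800 Hz; f_Nyquist = 176400.0 Hz


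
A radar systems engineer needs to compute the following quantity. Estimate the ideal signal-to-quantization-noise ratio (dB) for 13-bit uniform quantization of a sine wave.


Theoretical SNR for a full-scale sinusoid:
SNR = 6.02 * N + 1.76
    = 6.02 * 13 + 1.76
    = 78.26 + 1.76
    = 80.02 dB

80.02 dB


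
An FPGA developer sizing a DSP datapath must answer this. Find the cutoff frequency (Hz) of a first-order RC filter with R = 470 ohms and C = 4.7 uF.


Cutoff frequency of a first-order RC filter:
fc = 1 / (2 * pi * R * C)
C = 4.7 uF = 4.7e-06 F
fc = 1 / (2 * pi * 470 * 4.7e-06)
   = 1 / 0.01387955634356
   = 72.048412 Hz

72.048412 Hz


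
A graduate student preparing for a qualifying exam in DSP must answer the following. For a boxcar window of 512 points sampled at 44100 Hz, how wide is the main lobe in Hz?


Main lobe width for a rectangular window:
Width = 2 * fs / N
      = 2 * 44100 / 512
      = 88200 / 512
      = 172.266 Hz

172.266 Hz


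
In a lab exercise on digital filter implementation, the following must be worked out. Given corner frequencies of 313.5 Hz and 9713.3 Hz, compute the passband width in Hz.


Bandwidth is the difference of -3dB frequencies:
BW = f_high - f_low
   = 9713.3 - 313.5
   = 9399.8 Hz

9399.8 Hz


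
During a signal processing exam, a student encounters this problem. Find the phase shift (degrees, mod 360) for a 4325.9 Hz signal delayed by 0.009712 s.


Phase shift from frequency and time delay:
phi = 360 * f * t_delay
    = 360 * 4325.9 * 0.009712
    = 15124.73 degrees
    mod 360 = 4.73 degrees

4.73 degrees


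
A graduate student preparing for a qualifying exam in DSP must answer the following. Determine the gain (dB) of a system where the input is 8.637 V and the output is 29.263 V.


Voltage gain in dB:
G = 20 * log10(Vout / Vin)
  = 20 * log10(29.263 / 8.637)
  = 20 * log10(3.388098)
  = 20 * 0.529956
  = 10.6 dB

10.6 dB


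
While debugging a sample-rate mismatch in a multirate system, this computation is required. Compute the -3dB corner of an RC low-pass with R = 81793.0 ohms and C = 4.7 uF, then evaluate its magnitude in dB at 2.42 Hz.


Step 1 — cutoff frequency:
fc = 1 / (2*pi*R*C)
C = 4.7 uF = 4.7e-06 F
fc = 1 / (2*pi*81793.0*4.7e-06)
   = 0.414006 Hz

Step 2 — magnitude at f = 2.42 Hz:
|H(f)| = 1 / sqrt(1 + (f/fc)^2)
f/fc = 2.42 / 0.414006 = 5.845326
|H| = 1 / sqrt(1 + 34.167836) = 0.168627
|H|_dB = 20*log10(0.168627) = -15.46 dB

fc = 0.414006 Hz; |H(2.42 Hz)| = -15.46 dB


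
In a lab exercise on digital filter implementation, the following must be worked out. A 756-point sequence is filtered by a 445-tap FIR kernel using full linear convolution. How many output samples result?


Linear convolution output length:
L = N + M - 1
  = 756 + 445 - 1
  = 1200 samples

1200


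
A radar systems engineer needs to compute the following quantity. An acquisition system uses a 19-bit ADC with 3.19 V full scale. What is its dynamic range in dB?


Dynamic range from full-scale to LSB:
V_min = V_max / 2^bits = 3.19 / 2^19
DR = 20 * log10(V_max / V_min)
   = 20 * log10(2^19)
   = 20 * 19 * log10(2)
   = 114.39 dB

114.39 dB


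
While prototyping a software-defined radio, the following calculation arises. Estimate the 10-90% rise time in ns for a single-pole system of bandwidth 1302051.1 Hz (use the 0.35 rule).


Rise time from bandwidth relationship:
tr = 0.35 / BW
   = 0.35 / 1302051.1
   = 2.688066544e-07 s
   = 268.8067 ns

268.8067 ns


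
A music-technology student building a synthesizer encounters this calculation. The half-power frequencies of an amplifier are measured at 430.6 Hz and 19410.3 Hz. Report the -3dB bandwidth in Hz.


Bandwidth is the difference of -3dB frequencies:
BW = f_high - f_low
   = 19410.3 - 430.6
   = 18979.7 Hz

18979.7 Hz


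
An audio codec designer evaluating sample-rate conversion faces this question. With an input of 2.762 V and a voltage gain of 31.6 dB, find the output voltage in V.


Output voltage from dB gain:
V_out = V_in * 10^(gain_dB / 20)
      = 2.762 * 10^(31.6 / 20)
      = 2.762 * 38.01894
      = 105.0083 V

105.0083 V


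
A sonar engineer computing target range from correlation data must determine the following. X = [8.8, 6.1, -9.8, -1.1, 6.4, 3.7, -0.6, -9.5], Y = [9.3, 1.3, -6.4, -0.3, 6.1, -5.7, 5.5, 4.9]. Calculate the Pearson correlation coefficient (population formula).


Pearson correlation coefficient (population):
r = cov(X,Y) / (std(X) * std(Y))
Mean X = 0.5, Mean Y = 1.8375
Cov(X,Y) = 14.19625
Std(X) = 6.662957, Std(Y) = 5.317174
r = 0.4007

0.4007


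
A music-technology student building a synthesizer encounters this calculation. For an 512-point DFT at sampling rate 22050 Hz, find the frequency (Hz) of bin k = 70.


Frequency of DFT bin k:
f_k = k * fs / N
    = 70 * 22050 / 512
    = 1543500 / 512
    = 3014.648 Hz

3014.648 Hz


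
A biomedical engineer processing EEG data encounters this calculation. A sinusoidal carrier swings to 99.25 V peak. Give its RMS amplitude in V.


RMS voltage for a sinusoidal waveform:
V_rms = V_peak / sqrt(2)
      = 99.25 / 1.414214
      = 70.18 V

70.18 V


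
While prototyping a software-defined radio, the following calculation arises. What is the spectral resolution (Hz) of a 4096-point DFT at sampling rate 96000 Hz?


DFT frequency resolution:
df = fs / N
   = 96000 / 4096
   = 23.4375 Hz

23.4375 Hz


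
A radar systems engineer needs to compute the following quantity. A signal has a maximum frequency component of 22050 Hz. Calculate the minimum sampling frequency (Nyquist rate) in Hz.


The Nyquist rate is twice the maximum frequency component.
fs_min = 2 * fmax
      = 2 * 22050
      = 44100 Hz

44100


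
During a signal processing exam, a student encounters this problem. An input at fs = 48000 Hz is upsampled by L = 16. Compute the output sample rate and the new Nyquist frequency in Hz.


Step 1 — output sample rate after interpolation by L:
fs_out = L * fs_in = 16 * 48000 = 768000 Hz

Step 2 — Nyquist frequency of the output stream:
f_Nyq = fs_out / 2 = 768000 / 2 = 384000.0 Hz

fs_out = 768000 Hz; f_Nyquist = 384000.0 Hz


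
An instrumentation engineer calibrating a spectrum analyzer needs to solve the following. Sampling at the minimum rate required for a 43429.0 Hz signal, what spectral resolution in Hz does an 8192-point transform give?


Step 1 — Nyquist sampling rate:
fs = 2 * fmax = 2 * 43429.0 = 86858.0 Hz

Step 2 — DFT bin spacing:
df = fs / N = 86858.0 / 8192 = 10.6028 Hz

10.6028 Hz


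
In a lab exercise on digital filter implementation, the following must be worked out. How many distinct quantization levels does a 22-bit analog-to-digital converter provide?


Number of quantization levels = 2^N
= 2^22
= 4194304

4194304


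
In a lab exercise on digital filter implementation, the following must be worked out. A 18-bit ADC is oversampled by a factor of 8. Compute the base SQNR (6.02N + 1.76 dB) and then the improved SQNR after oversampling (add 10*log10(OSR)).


Step 1 — baseline SQNR at Nyquist:
SQNR_base = 6.02*N + 1.76
          = 6.02*18 + 1.76
          = 110.12 dB

Step 2 — oversampling processing gain:
G = 10*log10(OSR) = 10*log10(8) = 9.03 dB

Step 3 — total:
SQNR_total = 110.12 + 9.03 = 119.15 dB

Base SQNR = 110.12 dB; oversampled SQNR = 119.15 dB


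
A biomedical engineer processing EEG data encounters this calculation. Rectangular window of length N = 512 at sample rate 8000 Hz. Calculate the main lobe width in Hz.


Main lobe width for a rectangular window:
Width = 2 * fs / N
      = 2 * 8000 / 512
      = 16000 / 512
      = 31.25 Hz

31.25 Hz


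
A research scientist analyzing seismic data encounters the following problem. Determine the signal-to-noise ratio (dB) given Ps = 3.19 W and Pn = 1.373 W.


SNR in decibels:
SNR = 10 * log10(Ps / Pn)
    = 10 * log10(3.19 / 1.373)
    = 10 * log10(2.3234)
    = 10 * 0.3661
    = 3.66 dB

3.66 dB


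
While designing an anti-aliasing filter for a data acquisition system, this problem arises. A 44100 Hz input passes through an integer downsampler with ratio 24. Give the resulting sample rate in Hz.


Decimation reduces the sample rate:
fs_out = fs_in / M
       = 44100 / 24
       = 1837.5 Hz

1837.5 Hz


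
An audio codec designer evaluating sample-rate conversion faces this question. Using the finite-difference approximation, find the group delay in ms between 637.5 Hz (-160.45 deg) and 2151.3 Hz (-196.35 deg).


Group delay from phase difference:
tau = -d(phi)/d(omega)
d(phi) = -35.9 deg = -0.626573 rad
d(omega) = 2*pi*(2151.3 - 637.5) = 9511.4859 rad/s
tau = -(-0.626573) / 9511.4859
    = 0.0659 ms

0.0659 ms


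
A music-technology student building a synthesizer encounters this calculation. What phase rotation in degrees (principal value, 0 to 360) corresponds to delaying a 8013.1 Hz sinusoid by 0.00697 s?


Phase shift from frequency and time delay:
phi = 360 * f * t_delay
    = 360 * 8013.1 * 0.00697
    = 20106.47 degrees
    mod 360 = 306.47 degrees

306.47 degrees


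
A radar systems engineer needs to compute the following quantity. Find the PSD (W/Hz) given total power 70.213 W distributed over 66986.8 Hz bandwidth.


Power spectral density:
PSD = P / BW
    = 70.213 / 66986.8
    = 0.00104816 W/Hz

0.00104816 W/Hz


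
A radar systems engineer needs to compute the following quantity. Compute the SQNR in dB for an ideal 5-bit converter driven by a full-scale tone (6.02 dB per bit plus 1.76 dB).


Theoretical SNR for a full-scale sinusoid:
SNR = 6.02 * N + 1.76
    = 6.02 * 5 + 1.76
    = 30.1 + 1.76
    = 31.86 dB

31.86 dB


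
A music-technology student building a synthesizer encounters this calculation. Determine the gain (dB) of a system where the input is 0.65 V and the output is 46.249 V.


Voltage gain in dB:
G = 20 * log10(Vout / Vin)
  = 20 * log10(46.249 / 0.65)
  = 20 * log10(71.152308)
  = 20 * 1.852189
  = 37.04 dB

37.04 dB


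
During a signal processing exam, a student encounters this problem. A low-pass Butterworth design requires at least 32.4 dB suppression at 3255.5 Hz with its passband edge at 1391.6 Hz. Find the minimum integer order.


Butterworth filter order formula:
n = log10(10^(A/10) - 1) / (2 * log10(f_stop/f_pass))
10^(32.4/10) - 1 = 1736.8008
f_stop/f_pass = 3255.5 / 1391.6 = 2.3394
n = 4.3887 -> ceil = 5

5


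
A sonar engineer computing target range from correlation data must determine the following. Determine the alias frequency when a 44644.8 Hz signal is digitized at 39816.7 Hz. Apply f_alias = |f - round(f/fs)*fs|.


Compute the nearest integer multiple of fs to the signal:
n = round(44644.8 / 39816.7) = 1
f_alias = |44644.8 - 1 * 39816.7|
        = |44644.8 - 39816.7|
        = 4828.1 Hz

4828.1
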